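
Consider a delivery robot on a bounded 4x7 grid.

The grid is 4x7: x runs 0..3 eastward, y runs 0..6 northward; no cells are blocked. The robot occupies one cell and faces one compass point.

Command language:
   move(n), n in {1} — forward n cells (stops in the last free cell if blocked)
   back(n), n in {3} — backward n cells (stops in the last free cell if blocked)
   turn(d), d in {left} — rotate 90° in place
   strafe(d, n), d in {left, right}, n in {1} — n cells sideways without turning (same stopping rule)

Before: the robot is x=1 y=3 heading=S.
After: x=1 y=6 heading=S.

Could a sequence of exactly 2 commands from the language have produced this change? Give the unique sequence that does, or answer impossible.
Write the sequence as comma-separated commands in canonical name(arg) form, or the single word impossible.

key: the second back(3) runs into the grid edge before its full distance
start: x=1 y=3 heading=S
[1] after back(3): x=1 y=6 heading=S
[2] after back(3): x=1 y=6 heading=S
all 25 alternatives checked — unique.

back(3), back(3)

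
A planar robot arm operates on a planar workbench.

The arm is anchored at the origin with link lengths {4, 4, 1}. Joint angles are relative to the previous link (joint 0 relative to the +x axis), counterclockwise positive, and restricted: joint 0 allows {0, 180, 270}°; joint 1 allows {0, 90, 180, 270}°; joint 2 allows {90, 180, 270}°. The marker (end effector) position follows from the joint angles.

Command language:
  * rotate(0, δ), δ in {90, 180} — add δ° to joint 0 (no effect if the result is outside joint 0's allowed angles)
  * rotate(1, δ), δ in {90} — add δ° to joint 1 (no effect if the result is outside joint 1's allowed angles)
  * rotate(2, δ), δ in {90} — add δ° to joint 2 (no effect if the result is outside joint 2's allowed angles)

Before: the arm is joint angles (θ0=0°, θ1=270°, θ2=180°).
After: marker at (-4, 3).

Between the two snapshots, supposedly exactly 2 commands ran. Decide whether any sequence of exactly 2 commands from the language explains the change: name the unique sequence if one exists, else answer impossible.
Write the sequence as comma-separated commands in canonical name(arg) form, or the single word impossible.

rotate(0, 90), rotate(0, 180)

key: order matters: swapping rotate(0, 90) and rotate(0, 180) lands elsewhere
start: joint angles (θ0=0°, θ1=270°, θ2=180°)
step 1 (rotate(0, 90)): joint angles (θ0=0°, θ1=270°, θ2=180°)
step 2 (rotate(0, 180)): joint angles (θ0=180°, θ1=270°, θ2=180°)
all 16 alternatives checked — unique.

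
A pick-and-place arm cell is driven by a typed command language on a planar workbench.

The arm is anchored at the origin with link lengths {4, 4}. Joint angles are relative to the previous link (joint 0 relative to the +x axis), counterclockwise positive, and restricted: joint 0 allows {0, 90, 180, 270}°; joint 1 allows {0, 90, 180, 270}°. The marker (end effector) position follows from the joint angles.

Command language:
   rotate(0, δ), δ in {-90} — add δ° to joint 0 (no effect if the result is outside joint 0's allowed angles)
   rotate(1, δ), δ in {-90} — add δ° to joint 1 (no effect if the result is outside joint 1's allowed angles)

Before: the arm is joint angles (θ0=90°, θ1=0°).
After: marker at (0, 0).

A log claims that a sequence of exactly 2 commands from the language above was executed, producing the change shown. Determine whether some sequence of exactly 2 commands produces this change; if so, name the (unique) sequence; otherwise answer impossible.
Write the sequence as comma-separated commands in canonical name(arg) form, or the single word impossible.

begin: joint angles (θ0=90°, θ1=0°)
[1] after rotate(1, -90): joint angles (θ0=90°, θ1=270°)
[2] after rotate(1, -90): joint angles (θ0=90°, θ1=180°)
no rival 2-sequence matches.

rotate(1, -90), rotate(1, -90)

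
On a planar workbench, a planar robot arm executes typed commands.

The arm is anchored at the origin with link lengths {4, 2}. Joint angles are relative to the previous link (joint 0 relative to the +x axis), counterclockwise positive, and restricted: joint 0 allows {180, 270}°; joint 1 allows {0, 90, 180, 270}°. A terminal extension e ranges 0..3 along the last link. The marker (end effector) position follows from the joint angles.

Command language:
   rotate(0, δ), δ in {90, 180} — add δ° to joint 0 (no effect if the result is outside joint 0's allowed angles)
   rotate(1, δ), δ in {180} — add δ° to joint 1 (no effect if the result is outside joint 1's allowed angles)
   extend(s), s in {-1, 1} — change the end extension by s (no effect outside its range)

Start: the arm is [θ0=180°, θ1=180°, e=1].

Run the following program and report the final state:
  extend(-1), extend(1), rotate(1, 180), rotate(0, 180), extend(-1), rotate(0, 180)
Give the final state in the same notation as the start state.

[θ0=180°, θ1=0°, e=0]

from: [θ0=180°, θ1=180°, e=1]
step 1 (extend(-1)): [θ0=180°, θ1=180°, e=0]
step 2 (extend(1)): [θ0=180°, θ1=180°, e=1]
step 3 (rotate(1, 180)): [θ0=180°, θ1=0°, e=1]
step 4 (rotate(0, 180)): [θ0=180°, θ1=0°, e=1]
step 5 (extend(-1)): [θ0=180°, θ1=0°, e=0]
step 6 (rotate(0, 180)): [θ0=180°, θ1=0°, e=0]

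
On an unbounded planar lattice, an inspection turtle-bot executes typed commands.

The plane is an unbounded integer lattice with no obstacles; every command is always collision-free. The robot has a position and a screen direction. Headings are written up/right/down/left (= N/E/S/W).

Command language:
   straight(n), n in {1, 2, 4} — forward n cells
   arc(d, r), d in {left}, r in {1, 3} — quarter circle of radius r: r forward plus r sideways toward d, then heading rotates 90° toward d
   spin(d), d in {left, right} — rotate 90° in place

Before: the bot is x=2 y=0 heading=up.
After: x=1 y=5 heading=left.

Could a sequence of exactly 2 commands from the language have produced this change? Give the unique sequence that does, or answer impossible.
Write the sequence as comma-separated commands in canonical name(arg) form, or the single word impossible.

straight(4), arc(left, 1)

key: order matters: swapping straight(4) and arc(left, 1) lands elsewhere
initial: x=2 y=0 heading=up
t=1 straight(4) ⇒ x=2 y=4 heading=up
t=2 arc(left, 1) ⇒ x=1 y=5 heading=left
all 49 alternatives checked — unique.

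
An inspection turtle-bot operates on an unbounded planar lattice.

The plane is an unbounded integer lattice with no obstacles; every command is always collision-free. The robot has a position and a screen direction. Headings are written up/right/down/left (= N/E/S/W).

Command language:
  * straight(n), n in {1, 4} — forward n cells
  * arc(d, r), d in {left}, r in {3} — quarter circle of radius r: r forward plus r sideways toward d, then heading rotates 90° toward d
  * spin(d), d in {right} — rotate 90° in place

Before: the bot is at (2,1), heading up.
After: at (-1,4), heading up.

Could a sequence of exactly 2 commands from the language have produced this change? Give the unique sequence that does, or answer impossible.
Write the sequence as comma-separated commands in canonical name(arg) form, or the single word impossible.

key: order matters: swapping arc(left, 3) and spin(right) lands elsewhere
begin: at (2,1), heading up
step 1 (arc(left, 3)): at (-1,4), heading left
step 2 (spin(right)): at (-1,4), heading up
all 16 alternatives checked — unique.

arc(left, 3), spin(right)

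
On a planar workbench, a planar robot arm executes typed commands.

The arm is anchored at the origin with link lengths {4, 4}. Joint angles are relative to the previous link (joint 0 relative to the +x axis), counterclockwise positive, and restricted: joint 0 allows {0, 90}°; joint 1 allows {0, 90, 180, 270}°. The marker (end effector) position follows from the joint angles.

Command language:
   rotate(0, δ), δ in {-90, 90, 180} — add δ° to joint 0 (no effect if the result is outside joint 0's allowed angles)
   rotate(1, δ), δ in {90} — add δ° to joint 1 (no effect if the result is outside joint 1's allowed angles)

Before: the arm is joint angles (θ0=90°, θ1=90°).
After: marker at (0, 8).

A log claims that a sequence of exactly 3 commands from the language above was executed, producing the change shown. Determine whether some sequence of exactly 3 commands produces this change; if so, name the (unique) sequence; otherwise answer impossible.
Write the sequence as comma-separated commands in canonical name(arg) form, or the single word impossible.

rotate(1, 90), rotate(1, 90), rotate(1, 90)

t0: joint angles (θ0=90°, θ1=90°)
step 1 (rotate(1, 90)): joint angles (θ0=90°, θ1=180°)
step 2 (rotate(1, 90)): joint angles (θ0=90°, θ1=270°)
step 3 (rotate(1, 90)): joint angles (θ0=90°, θ1=0°)
no other 3-command option fits: unique.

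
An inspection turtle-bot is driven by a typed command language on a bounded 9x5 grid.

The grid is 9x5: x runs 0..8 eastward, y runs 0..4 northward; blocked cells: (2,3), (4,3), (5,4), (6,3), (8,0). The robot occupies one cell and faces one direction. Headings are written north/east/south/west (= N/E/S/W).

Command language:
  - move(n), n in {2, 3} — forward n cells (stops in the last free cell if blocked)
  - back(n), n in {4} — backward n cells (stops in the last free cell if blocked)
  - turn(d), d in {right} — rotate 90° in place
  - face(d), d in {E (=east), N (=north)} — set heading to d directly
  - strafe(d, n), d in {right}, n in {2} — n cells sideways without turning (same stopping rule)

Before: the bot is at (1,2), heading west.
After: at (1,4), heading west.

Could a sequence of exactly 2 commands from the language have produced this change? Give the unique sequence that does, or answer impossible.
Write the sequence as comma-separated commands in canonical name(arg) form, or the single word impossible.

key: heading stays W — no command in the sequence turns
start: at (1,2), heading west
step 1 (strafe(right, 2)): at (1,4), heading west
step 2 (strafe(right, 2)): at (1,4), heading west
no other 2-command option fits: unique.

strafe(right, 2), strafe(right, 2)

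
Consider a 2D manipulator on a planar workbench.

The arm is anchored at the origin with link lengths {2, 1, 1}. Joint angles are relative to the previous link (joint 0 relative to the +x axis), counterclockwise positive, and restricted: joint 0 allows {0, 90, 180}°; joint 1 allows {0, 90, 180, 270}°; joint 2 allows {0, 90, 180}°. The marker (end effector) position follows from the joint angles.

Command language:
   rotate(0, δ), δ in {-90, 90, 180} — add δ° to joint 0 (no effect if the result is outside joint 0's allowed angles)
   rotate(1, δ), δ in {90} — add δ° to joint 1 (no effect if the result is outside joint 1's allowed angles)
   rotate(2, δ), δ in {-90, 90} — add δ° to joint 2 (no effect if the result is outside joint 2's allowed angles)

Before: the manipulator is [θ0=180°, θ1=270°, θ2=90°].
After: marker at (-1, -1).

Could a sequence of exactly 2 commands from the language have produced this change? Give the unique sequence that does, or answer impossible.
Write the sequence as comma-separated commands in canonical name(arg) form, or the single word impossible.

from: [θ0=180°, θ1=270°, θ2=90°]
step 1 (rotate(1, 90)): [θ0=180°, θ1=0°, θ2=90°]
step 2 (rotate(1, 90)): [θ0=180°, θ1=90°, θ2=90°]
no other 2-command option fits: unique.

rotate(1, 90), rotate(1, 90)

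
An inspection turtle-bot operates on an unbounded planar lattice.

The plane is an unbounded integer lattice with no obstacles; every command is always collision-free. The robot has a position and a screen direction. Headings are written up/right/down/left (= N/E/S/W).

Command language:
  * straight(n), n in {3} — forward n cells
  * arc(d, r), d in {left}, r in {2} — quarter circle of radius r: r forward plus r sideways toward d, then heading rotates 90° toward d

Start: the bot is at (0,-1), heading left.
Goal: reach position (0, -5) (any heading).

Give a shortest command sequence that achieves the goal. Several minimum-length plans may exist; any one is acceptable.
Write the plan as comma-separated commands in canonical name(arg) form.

begin: at (0,-1), heading left
[1] after arc(left, 2): at (-2,-3), heading down
[2] after arc(left, 2): at (0,-5), heading right
shorter routes all fall short; 2 is best.

arc(left, 2), arc(left, 2)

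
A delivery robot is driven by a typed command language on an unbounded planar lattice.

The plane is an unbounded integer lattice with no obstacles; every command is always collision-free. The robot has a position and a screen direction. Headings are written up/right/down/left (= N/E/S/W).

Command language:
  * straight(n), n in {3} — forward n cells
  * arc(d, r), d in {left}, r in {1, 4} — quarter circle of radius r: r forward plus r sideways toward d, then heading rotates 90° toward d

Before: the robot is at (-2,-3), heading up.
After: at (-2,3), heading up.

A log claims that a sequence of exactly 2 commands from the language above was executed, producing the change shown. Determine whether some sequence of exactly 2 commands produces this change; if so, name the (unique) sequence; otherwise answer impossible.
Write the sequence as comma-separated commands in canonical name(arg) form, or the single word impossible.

straight(3), straight(3)

key: heading stays N — no command in the sequence turns
from: at (-2,-3), heading up
t=1 straight(3) ⇒ at (-2,0), heading up
t=2 straight(3) ⇒ at (-2,3), heading up
no other 2-command option fits: unique.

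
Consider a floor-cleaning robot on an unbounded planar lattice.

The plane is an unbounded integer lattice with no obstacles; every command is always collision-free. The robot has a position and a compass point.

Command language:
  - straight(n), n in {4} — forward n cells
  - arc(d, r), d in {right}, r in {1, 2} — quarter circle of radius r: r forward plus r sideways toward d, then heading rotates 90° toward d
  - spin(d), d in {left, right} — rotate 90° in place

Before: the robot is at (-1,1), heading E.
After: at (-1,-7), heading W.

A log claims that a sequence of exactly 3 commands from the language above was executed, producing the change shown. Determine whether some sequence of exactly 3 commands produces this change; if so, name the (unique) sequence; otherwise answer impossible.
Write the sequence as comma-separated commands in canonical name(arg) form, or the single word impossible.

key: position moved to (-1,-7) AND the heading swung to W — translation plus rotation needed
from: at (-1,1), heading E
step 1 (arc(right, 2)): at (1,-1), heading S
step 2 (straight(4)): at (1,-5), heading S
step 3 (arc(right, 2)): at (-1,-7), heading W
uniquely the one of 125 3-step routes that fits.

arc(right, 2), straight(4), arc(right, 2)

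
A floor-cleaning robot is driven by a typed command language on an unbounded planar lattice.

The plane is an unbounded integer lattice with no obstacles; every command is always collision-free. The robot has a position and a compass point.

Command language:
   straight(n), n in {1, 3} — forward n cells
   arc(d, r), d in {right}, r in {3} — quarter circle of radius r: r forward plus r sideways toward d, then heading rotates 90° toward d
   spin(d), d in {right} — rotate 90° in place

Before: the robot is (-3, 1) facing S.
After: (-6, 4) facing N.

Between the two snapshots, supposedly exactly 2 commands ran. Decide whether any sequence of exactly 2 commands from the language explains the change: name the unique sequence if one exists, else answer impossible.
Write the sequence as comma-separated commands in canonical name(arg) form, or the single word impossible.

key: position moved to (-6,4) AND the heading swung to N — translation plus rotation needed
start: (-3, 1) facing S
1. spin(right) → (-3, 1) facing W
2. arc(right, 3) → (-6, 4) facing N
no rival 2-sequence matches.

spin(right), arc(right, 3)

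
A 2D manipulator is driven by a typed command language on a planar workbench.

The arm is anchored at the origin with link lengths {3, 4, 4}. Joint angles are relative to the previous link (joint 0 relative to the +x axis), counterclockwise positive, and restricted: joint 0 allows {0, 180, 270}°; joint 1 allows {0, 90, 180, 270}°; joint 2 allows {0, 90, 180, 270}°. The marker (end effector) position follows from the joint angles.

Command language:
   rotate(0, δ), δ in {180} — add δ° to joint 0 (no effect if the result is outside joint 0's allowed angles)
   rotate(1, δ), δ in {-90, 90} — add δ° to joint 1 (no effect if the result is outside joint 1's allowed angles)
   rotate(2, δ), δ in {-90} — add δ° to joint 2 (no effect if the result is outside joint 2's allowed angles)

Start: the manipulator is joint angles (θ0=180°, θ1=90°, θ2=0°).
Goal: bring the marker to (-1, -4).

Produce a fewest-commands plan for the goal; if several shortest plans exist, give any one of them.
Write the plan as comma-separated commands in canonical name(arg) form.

rotate(1, -90), rotate(1, -90), rotate(2, -90), rotate(0, 180)

t0: joint angles (θ0=180°, θ1=90°, θ2=0°)
[1] after rotate(1, -90): joint angles (θ0=180°, θ1=0°, θ2=0°)
[2] after rotate(1, -90): joint angles (θ0=180°, θ1=270°, θ2=0°)
[3] after rotate(2, -90): joint angles (θ0=180°, θ1=270°, θ2=270°)
[4] after rotate(0, 180): joint angles (θ0=0°, θ1=270°, θ2=270°)
no 3-step plan works, so 4 is optimal.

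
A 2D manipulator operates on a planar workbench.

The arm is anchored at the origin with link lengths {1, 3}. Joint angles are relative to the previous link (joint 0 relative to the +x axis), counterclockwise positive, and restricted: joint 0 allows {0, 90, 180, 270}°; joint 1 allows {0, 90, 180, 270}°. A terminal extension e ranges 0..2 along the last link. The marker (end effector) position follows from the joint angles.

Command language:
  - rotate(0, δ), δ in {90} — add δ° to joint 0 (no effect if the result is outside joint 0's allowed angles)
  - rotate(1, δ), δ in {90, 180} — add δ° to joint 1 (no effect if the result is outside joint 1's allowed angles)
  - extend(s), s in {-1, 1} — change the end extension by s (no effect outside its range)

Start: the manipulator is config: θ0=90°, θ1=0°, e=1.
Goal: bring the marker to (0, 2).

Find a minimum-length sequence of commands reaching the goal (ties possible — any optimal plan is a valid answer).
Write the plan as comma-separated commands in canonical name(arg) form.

t0: config: θ0=90°, θ1=0°, e=1
t=1 rotate(0, 90) ⇒ config: θ0=180°, θ1=0°, e=1
t=2 rotate(0, 90) ⇒ config: θ0=270°, θ1=0°, e=1
t=3 extend(-1) ⇒ config: θ0=270°, θ1=0°, e=0
t=4 rotate(1, 180) ⇒ config: θ0=270°, θ1=180°, e=0
shorter routes all fall short; 4 is best.

rotate(0, 90), rotate(0, 90), extend(-1), rotate(1, 180)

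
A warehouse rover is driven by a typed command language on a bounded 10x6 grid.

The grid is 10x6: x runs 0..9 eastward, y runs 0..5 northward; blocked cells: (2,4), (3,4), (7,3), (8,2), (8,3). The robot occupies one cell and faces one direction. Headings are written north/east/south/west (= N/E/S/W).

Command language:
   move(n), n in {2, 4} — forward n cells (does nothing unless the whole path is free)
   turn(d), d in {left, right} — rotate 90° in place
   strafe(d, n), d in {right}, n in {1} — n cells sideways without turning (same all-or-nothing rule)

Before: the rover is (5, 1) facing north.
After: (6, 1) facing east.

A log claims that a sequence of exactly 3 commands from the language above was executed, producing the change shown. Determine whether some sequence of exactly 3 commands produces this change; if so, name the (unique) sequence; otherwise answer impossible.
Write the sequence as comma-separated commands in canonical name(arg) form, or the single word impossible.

key: order matters: swapping strafe(right, 1) and move(4) lands elsewhere
start: (5, 1) facing north
[1] after strafe(right, 1): (6, 1) facing north
[2] after turn(right): (6, 1) facing east
[3] after move(4): (6, 1) facing east
no rival 3-sequence matches.

strafe(right, 1), turn(right), move(4)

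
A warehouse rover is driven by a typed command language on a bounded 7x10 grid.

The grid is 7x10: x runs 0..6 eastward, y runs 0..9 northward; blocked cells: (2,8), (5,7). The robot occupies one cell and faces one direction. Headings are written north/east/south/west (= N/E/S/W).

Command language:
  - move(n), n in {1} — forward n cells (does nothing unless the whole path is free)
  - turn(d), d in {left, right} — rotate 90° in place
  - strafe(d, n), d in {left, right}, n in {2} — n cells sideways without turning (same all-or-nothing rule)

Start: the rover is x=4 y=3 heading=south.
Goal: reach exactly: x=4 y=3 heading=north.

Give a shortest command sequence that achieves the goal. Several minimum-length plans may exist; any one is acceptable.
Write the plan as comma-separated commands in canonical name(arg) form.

t0: x=4 y=3 heading=south
step 1 (turn(right)): x=4 y=3 heading=west
step 2 (turn(right)): x=4 y=3 heading=north
minimal: 2 command(s), checked below 2.

turn(right), turn(right)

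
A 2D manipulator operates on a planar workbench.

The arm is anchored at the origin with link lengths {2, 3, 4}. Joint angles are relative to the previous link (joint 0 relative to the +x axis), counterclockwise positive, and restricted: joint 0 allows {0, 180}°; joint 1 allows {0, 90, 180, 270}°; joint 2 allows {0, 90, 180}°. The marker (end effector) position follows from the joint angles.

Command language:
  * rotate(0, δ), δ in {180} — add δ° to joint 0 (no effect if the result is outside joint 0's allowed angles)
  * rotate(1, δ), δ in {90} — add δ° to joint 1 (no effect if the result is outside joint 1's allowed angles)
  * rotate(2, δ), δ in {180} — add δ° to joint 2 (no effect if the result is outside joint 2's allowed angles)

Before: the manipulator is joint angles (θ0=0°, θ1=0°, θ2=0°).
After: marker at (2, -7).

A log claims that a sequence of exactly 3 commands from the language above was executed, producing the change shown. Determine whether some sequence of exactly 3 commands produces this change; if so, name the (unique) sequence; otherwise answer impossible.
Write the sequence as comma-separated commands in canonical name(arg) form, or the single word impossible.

rotate(1, 90), rotate(1, 90), rotate(1, 90)

begin: joint angles (θ0=0°, θ1=0°, θ2=0°)
step 1 (rotate(1, 90)): joint angles (θ0=0°, θ1=90°, θ2=0°)
step 2 (rotate(1, 90)): joint angles (θ0=0°, θ1=180°, θ2=0°)
step 3 (rotate(1, 90)): joint angles (θ0=0°, θ1=270°, θ2=0°)
uniquely the one of 27 3-step routes that fits.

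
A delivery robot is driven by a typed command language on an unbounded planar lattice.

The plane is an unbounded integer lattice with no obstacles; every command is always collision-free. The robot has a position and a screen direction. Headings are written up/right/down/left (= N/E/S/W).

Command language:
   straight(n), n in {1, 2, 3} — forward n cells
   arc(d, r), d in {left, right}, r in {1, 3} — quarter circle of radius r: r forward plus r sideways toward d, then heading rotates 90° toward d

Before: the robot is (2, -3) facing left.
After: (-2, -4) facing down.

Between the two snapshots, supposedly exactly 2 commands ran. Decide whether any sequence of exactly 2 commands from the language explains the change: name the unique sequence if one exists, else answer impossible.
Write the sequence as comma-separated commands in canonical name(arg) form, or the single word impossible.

key: running arc(left, 1) before straight(3) would end elsewhere — order is forced
initial: (2, -3) facing left
step 1 (straight(3)): (-1, -3) facing left
step 2 (arc(left, 1)): (-2, -4) facing down
no other 2-command option fits: unique.

straight(3), arc(left, 1)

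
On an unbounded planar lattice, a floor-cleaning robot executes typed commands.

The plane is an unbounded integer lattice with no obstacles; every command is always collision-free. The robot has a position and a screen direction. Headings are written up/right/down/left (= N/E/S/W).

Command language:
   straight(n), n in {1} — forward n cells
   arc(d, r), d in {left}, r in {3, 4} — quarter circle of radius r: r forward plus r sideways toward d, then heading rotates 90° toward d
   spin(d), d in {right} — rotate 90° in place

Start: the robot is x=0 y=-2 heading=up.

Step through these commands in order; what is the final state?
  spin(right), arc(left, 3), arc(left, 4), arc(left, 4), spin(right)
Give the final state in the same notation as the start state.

x=-5 y=1 heading=left

t0: x=0 y=-2 heading=up
step 1 (spin(right)): x=0 y=-2 heading=right
step 2 (arc(left, 3)): x=3 y=1 heading=up
step 3 (arc(left, 4)): x=-1 y=5 heading=left
step 4 (arc(left, 4)): x=-5 y=1 heading=down
step 5 (spin(right)): x=-5 y=1 heading=left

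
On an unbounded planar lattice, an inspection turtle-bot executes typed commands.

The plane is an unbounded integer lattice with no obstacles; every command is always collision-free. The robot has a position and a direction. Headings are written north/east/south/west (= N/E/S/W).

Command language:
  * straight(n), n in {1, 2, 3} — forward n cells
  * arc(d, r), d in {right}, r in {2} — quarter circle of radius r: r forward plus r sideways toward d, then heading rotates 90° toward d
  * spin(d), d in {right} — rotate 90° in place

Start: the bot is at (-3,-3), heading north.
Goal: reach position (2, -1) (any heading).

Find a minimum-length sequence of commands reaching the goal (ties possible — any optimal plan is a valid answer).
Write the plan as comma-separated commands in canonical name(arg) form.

arc(right, 2), straight(3)

begin: at (-3,-3), heading north
[1] after arc(right, 2): at (-1,-1), heading east
[2] after straight(3): at (2,-1), heading east
nothing shorter than 2 reaches the goal.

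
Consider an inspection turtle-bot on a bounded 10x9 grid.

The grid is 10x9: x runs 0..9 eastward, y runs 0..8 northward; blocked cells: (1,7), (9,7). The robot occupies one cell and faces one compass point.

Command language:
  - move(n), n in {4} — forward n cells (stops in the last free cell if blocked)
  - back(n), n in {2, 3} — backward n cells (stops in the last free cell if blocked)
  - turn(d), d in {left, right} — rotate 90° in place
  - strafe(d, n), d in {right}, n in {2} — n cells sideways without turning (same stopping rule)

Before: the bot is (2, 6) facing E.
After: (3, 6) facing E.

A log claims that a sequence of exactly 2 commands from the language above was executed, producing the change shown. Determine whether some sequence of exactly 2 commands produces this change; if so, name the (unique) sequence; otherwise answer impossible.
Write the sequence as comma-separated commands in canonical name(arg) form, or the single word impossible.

key: heading stays E — no command in the sequence turns
initial: (2, 6) facing E
step 1 (move(4)): (6, 6) facing E
step 2 (back(3)): (3, 6) facing E
all 36 alternatives checked — unique.

move(4), back(3)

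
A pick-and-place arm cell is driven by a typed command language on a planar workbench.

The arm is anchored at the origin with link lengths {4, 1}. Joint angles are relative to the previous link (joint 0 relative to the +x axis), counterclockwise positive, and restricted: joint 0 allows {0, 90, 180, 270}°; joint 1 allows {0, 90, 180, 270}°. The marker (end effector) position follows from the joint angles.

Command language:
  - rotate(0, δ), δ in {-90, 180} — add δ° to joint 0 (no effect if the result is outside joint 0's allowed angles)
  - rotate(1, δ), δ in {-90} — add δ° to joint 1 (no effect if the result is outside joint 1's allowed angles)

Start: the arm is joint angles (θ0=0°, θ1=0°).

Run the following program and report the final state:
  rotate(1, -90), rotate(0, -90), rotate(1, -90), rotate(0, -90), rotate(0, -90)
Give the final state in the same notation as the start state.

joint angles (θ0=90°, θ1=180°)

from: joint angles (θ0=0°, θ1=0°)
step 1 (rotate(1, -90)): joint angles (θ0=0°, θ1=270°)
step 2 (rotate(0, -90)): joint angles (θ0=270°, θ1=270°)
step 3 (rotate(1, -90)): joint angles (θ0=270°, θ1=180°)
step 4 (rotate(0, -90)): joint angles (θ0=180°, θ1=180°)
step 5 (rotate(0, -90)): joint angles (θ0=90°, θ1=180°)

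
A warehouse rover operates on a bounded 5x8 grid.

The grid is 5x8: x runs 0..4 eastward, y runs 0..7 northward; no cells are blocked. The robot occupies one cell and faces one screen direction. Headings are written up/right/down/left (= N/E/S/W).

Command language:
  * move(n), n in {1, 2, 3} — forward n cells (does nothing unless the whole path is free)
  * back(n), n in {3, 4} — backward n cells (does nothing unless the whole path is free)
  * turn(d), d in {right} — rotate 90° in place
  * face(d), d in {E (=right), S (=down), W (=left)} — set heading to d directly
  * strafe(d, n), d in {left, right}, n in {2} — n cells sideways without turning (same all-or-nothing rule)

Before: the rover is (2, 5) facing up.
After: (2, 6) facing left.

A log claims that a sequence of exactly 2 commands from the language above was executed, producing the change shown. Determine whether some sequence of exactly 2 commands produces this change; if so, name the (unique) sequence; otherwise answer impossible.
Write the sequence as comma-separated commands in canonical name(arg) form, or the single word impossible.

move(1), face(W)

key: order matters: swapping move(1) and face(W) lands elsewhere
start: (2, 5) facing up
t=1 move(1) ⇒ (2, 6) facing up
t=2 face(W) ⇒ (2, 6) facing left
uniquely the one of 121 2-step routes that fits.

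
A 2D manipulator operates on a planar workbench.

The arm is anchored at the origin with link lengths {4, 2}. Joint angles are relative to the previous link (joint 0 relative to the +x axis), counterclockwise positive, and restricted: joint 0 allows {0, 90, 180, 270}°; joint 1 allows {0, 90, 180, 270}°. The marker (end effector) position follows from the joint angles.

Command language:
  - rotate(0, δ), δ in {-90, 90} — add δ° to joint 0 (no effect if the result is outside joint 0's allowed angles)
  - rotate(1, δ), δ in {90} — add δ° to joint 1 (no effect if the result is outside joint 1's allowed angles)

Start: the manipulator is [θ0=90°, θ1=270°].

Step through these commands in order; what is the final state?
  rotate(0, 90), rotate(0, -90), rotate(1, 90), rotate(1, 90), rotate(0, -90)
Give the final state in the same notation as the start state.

[θ0=0°, θ1=90°]

initial: [θ0=90°, θ1=270°]
step 1 (rotate(0, 90)): [θ0=180°, θ1=270°]
step 2 (rotate(0, -90)): [θ0=90°, θ1=270°]
step 3 (rotate(1, 90)): [θ0=90°, θ1=0°]
step 4 (rotate(1, 90)): [θ0=90°, θ1=90°]
step 5 (rotate(0, -90)): [θ0=0°, θ1=90°]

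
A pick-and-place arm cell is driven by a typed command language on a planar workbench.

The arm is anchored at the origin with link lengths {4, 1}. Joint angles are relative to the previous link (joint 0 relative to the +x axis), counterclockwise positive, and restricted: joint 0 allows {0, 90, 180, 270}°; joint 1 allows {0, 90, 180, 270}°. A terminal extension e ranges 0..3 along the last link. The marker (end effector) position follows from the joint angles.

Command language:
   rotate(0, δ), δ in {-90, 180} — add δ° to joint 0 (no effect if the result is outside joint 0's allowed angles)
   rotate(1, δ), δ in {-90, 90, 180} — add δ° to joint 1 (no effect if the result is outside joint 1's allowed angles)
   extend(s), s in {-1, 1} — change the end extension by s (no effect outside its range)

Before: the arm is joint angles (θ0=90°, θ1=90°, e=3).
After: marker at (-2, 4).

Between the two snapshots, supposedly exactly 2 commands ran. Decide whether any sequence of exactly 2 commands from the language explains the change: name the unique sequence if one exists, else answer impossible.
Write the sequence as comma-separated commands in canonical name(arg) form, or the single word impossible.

begin: joint angles (θ0=90°, θ1=90°, e=3)
t=1 extend(-1) ⇒ joint angles (θ0=90°, θ1=90°, e=2)
t=2 extend(-1) ⇒ joint angles (θ0=90°, θ1=90°, e=1)
uniquely the one of 49 2-step routes that fits.

extend(-1), extend(-1)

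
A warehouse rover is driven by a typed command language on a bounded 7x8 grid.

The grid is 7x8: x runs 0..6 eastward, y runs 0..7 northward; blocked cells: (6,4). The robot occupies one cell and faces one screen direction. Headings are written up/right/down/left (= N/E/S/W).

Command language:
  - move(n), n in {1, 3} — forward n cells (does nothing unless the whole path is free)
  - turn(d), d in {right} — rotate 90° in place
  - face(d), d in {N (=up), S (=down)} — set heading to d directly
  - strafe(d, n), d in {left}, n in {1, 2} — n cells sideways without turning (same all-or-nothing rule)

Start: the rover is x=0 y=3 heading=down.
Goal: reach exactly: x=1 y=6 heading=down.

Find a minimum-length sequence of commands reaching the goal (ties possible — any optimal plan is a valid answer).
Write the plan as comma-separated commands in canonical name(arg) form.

strafe(left, 1), face(N), move(3), face(S)

start: x=0 y=3 heading=down
1. strafe(left, 1) → x=1 y=3 heading=down
2. face(N) → x=1 y=3 heading=up
3. move(3) → x=1 y=6 heading=up
4. face(S) → x=1 y=6 heading=down
minimal: 4 command(s), checked below 4.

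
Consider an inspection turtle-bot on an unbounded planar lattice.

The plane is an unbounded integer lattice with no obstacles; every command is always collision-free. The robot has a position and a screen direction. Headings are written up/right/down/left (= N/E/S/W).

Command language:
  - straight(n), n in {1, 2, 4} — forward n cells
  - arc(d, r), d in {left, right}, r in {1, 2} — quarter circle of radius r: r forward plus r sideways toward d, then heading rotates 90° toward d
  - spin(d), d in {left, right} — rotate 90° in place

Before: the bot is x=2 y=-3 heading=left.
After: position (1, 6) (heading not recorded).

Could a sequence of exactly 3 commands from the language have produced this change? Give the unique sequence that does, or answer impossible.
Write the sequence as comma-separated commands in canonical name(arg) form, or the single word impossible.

arc(right, 1), straight(4), straight(4)

key: running straight(4) before arc(right, 1) would end elsewhere — order is forced
t0: x=2 y=-3 heading=left
[1] after arc(right, 1): x=1 y=-2 heading=up
[2] after straight(4): x=1 y=2 heading=up
[3] after straight(4): x=1 y=6 heading=up
no rival 3-sequence matches.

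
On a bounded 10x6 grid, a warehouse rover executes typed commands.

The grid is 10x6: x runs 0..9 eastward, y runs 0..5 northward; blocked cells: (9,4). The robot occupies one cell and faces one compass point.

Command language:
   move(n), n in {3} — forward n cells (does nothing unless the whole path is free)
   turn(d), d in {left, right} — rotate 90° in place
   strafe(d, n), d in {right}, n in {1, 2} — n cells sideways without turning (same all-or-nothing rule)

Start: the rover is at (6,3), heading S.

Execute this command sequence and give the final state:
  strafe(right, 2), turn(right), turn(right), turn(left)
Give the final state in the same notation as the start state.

at (4,3), heading W

t0: at (6,3), heading S
[1] after strafe(right, 2): at (4,3), heading S
[2] after turn(right): at (4,3), heading W
[3] after turn(right): at (4,3), heading N
[4] after turn(left): at (4,3), heading W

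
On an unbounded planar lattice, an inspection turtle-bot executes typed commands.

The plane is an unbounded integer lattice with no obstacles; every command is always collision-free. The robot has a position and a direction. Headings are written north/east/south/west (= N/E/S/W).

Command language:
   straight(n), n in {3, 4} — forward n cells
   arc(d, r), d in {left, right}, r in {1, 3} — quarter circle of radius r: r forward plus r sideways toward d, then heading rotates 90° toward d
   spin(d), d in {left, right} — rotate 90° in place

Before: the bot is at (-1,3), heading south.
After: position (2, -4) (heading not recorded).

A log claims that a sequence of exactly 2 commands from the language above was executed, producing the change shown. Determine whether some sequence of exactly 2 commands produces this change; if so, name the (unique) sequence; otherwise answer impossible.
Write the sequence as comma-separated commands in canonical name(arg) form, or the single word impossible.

key: running arc(left, 3) before straight(4) would end elsewhere — order is forced
t0: at (-1,3), heading south
step 1 (straight(4)): at (-1,-1), heading south
step 2 (arc(left, 3)): at (2,-4), heading east
no rival 2-sequence matches.

straight(4), arc(left, 3)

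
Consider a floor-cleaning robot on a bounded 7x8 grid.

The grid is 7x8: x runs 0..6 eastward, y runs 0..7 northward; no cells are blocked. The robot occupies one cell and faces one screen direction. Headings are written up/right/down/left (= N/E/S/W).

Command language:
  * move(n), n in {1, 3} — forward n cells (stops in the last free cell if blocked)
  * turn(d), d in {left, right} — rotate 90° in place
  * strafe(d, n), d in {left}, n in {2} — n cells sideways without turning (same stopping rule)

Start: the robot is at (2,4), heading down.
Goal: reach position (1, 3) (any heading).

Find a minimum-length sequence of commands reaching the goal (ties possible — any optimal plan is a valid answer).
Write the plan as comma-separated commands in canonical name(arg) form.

move(1), turn(right), move(1)

begin: at (2,4), heading down
[1] after move(1): at (2,3), heading down
[2] after turn(right): at (2,3), heading left
[3] after move(1): at (1,3), heading left
nothing shorter than 3 reaches the goal.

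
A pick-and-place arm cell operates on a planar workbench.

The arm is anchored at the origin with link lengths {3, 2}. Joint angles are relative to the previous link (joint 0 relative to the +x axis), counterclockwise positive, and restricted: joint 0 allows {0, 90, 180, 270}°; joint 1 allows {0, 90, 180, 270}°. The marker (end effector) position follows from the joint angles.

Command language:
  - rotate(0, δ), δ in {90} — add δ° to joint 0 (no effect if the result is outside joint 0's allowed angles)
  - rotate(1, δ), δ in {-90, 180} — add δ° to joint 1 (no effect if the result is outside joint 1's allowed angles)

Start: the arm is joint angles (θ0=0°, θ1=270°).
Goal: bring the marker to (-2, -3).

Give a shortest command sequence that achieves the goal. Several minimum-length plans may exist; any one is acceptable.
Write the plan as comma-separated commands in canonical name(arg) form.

rotate(0, 90), rotate(0, 90), rotate(0, 90)

t0: joint angles (θ0=0°, θ1=270°)
t=1 rotate(0, 90) ⇒ joint angles (θ0=90°, θ1=270°)
t=2 rotate(0, 90) ⇒ joint angles (θ0=180°, θ1=270°)
t=3 rotate(0, 90) ⇒ joint angles (θ0=270°, θ1=270°)
shorter routes all fall short; 3 is best.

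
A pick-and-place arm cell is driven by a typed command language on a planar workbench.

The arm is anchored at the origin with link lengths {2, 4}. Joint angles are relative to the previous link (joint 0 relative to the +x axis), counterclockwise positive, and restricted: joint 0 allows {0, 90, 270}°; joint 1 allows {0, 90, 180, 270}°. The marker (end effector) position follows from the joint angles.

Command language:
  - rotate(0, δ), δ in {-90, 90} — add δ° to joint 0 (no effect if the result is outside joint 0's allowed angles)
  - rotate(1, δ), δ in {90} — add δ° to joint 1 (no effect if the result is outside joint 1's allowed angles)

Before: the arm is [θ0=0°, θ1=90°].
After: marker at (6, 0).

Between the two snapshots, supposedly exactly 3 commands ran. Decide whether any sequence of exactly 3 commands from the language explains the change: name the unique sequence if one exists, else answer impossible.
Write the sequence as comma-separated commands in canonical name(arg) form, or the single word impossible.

rotate(1, 90), rotate(1, 90), rotate(1, 90)

start: [θ0=0°, θ1=90°]
t=1 rotate(1, 90) ⇒ [θ0=0°, θ1=180°]
t=2 rotate(1, 90) ⇒ [θ0=0°, θ1=270°]
t=3 rotate(1, 90) ⇒ [θ0=0°, θ1=0°]
no rival 3-sequence matches.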